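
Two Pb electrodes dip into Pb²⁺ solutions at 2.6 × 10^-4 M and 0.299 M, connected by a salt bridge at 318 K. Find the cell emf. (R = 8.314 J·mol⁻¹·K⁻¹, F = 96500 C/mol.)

Both half-cells are Pb²⁺/Pb, so E°_cell = 0. The concentrated side is the cathode; the cell reaction moves Pb²⁺ from high to low concentration with n = 2.
Q = [Pb²⁺]_dilute/[Pb²⁺]_conc = 2.6 × 10^-4/0.299 = 8.7 × 10^-4.
E = 0 − (RT/nF) ln Q = −((8.314×318)/(2×96500))(-7.048) = 0.0965 V.

0.097 V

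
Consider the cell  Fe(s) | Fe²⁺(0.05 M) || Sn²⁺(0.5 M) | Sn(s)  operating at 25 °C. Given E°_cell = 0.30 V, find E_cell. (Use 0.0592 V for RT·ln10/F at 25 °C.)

Balancing electrons gives n = 2; the reaction quotient is Q = [Fe²⁺]/[Sn²⁺] = 0.100.
At 25 °C, E = E° − (0.0592/n) log Q = 0.30 − (0.0592/2)(-1.000) = 0.300 + 0.030 = 0.330 V.

0.330 V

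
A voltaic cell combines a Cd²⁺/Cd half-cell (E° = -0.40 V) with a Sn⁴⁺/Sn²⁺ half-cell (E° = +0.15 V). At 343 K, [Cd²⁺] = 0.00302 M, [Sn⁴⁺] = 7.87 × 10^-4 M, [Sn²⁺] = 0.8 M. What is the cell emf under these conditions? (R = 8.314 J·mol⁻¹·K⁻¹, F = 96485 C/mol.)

The Sn⁴⁺/Sn²⁺ couple has the higher reduction potential and acts as the cathode, so E°_cell = +0.15 − (-0.40) = 0.55 V.
Balancing electrons gives n = 2; the reaction quotient is Q = [Cd²⁺]·[Sn²⁺]/[Sn⁴⁺] = 3.07.
E = E° − (RT/nF) ln Q = 0.55 − (8.314×343)/(2×96485) × (1.122) = 0.550 − 0.017 = 0.533 V.

0.533 V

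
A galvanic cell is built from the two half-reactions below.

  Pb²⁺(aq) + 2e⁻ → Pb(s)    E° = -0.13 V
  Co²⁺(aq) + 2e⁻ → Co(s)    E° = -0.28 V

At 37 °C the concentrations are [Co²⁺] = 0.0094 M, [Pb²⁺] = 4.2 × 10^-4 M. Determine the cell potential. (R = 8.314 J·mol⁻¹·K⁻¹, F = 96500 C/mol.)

0.108 V

The Pb²⁺/Pb couple has the higher reduction potential and acts as the cathode, so E°_cell = -0.13 − (-0.28) = 0.15 V.
Balancing electrons gives n = 2; the reaction quotient is Q = [Co²⁺]/[Pb²⁺] = 22.4.
E = E° − (RT/nF) ln Q = 0.15 − (8.314×310)/(2×96500) × (3.108) = 0.150 − 0.042 = 0.108 V.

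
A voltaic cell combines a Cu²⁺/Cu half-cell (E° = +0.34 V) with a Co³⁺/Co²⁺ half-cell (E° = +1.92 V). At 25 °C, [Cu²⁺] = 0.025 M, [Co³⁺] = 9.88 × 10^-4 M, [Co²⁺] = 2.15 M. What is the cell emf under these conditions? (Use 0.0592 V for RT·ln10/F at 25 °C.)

1.43 V

The Co³⁺/Co²⁺ couple has the higher reduction potential and acts as the cathode, so E°_cell = +1.92 − (+0.34) = 1.58 V.
Balancing electrons gives n = 2; the reaction quotient is Q = [Cu²⁺]·[Co²⁺]^2/[Co³⁺]^2 = 1.18 × 10^5.
At 25 °C, E = E° − (0.0592/n) log Q = 1.58 − (0.0592/2)(5.073) = 1.580 − 0.150 = 1.430 V.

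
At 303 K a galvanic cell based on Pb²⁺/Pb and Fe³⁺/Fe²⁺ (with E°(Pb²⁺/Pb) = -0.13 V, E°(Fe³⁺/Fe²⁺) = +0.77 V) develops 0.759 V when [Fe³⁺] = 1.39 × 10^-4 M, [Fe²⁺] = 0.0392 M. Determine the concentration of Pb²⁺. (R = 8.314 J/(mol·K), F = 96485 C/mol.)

From the Nernst equation, ln Q = nF(E° − E)/RT = 2×96485×(0.90 − 0.759)/(8.314×303) = 10.801, so Q = 4.91 × 10^4.
With Q = [Pb²⁺]·[Fe²⁺]^2/[Fe³⁺]^2 and the known concentrations, [Pb²⁺] in the numerator gives [Pb²⁺] = 0.62 M.

0.62 M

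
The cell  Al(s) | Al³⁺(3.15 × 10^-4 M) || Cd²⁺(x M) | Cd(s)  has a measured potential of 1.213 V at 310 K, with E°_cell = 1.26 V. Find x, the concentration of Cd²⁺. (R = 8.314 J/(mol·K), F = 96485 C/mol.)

1.4 × 10^-4 M

From the Nernst equation, ln Q = nF(E° − E)/RT = 6×96485×(1.26 − 1.213)/(8.314×310) = 10.557, so Q = 3.84 × 10^4.
With Q = [Al³⁺]^2/[Cd²⁺]^3 and the known concentrations, [Cd²⁺]^3 in the denominator gives [Cd²⁺] = 1.4 × 10^-4 M.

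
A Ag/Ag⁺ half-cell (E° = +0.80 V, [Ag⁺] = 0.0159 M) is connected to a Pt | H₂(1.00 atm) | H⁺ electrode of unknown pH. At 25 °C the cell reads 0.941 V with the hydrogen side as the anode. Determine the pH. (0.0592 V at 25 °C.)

E°_cell = 0.80 V and n = 2.
log Q = n(E° − E)/0.0592 = 2×(0.80 − 0.941)/0.0592 = -4.764.
With Q = [H⁺]^2 / ([Ag⁺]^2·P(H₂)), solving for [H⁺] gives log[H⁺] = -4.180, so pH = 4.18.

pH = 4.18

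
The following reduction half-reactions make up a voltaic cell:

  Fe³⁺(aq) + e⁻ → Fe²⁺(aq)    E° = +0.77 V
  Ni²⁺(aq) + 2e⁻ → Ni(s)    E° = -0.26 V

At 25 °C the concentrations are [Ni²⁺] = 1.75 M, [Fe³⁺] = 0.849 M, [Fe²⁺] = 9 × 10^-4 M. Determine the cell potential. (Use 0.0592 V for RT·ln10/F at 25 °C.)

1.20 V

The Fe³⁺/Fe²⁺ couple has the higher reduction potential and acts as the cathode, so E°_cell = +0.77 − (-0.26) = 1.03 V.
Balancing electrons gives n = 2; the reaction quotient is Q = [Ni²⁺]·[Fe²⁺]^2/[Fe³⁺]^2 = 1.97 × 10^-6.
At 25 °C, E = E° − (0.0592/n) log Q = 1.03 − (0.0592/2)(-5.706) = 1.030 + 0.169 = 1.199 V.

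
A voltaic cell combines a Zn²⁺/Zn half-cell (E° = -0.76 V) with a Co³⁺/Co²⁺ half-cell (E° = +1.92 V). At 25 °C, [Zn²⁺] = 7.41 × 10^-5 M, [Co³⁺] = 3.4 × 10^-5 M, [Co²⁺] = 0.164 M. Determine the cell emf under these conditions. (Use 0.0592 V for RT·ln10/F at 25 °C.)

2.58 V

The Co³⁺/Co²⁺ couple has the higher reduction potential and acts as the cathode, so E°_cell = +1.92 − (-0.76) = 2.68 V.
Balancing electrons gives n = 2; the reaction quotient is Q = [Zn²⁺]·[Co²⁺]^2/[Co³⁺]^2 = 1720.
At 25 °C, E = E° − (0.0592/n) log Q = 2.68 − (0.0592/2)(3.237) = 2.680 − 0.096 = 2.584 V.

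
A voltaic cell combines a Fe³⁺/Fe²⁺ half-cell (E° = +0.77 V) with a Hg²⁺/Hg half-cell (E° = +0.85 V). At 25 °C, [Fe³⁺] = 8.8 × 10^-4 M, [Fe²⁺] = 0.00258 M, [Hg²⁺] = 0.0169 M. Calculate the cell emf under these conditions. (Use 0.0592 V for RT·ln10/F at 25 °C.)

The Hg²⁺/Hg couple has the higher reduction potential and acts as the cathode, so E°_cell = +0.85 − (+0.77) = 0.08 V.
Balancing electrons gives n = 2; the reaction quotient is Q = [Fe³⁺]^2/([Fe²⁺]^2·[Hg²⁺]) = 6.88.
At 25 °C, E = E° − (0.0592/n) log Q = 0.08 − (0.0592/2)(0.838) = 0.080 − 0.025 = 0.055 V.

0.055 V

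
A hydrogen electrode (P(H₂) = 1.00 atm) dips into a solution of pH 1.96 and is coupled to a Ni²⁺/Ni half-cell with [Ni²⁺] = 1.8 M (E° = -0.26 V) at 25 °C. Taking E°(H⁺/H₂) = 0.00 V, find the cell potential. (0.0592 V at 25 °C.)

0.14 V

The hydrogen couple is the cathode, so E°_cell = 0.26 V; n = 2.
[H⁺] = 10^(−1.96) = 0.011 M, and Q = [Ni²⁺]·P(H₂) / [H⁺]^2 = 1.5 × 10^4.
E = E° − (0.0592/2) log Q = 0.26 − (0.0592/2)(4.175) = 0.136 V.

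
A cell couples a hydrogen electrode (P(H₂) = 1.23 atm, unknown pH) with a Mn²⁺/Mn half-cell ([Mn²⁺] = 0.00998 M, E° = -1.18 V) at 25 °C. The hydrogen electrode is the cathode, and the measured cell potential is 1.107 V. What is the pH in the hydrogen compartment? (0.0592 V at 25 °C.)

E°_cell = 1.18 V and n = 2.
log Q = n(E° − E)/0.0592 = 2×(1.18 − 1.107)/0.0592 = 2.466.
With Q = [Mn²⁺]·P(H₂) / [H⁺]^2, solving for [H⁺] gives log[H⁺] = -2.189, so pH = 2.19.

pH = 2.19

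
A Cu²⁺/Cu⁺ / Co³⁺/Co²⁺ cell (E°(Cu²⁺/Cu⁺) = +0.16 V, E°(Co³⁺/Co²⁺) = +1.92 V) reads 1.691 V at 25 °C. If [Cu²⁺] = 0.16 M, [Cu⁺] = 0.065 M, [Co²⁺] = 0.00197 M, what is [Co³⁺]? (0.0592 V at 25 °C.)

From the Nernst equation, log Q = n(E° − E)/0.0592 = 1(1.76 − 1.691)/0.0592 = 1.166, so Q = 14.6.
With Q = [Cu²⁺]·[Co²⁺]/([Cu⁺]·[Co³⁺]) and the known concentrations, [Co³⁺] in the denominator gives [Co³⁺] = 3.3 × 10^-4 M.

3.3 × 10^-4 M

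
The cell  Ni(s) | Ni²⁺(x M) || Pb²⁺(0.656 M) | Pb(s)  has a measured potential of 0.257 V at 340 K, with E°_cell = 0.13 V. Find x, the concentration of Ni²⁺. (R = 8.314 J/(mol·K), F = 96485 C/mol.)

1.1 × 10^-4 M

From the Nernst equation, ln Q = nF(E° − E)/RT = 2×96485×(0.13 − 0.257)/(8.314×340) = -8.670, so Q = 1.72 × 10^-4.
With Q = [Ni²⁺]/[Pb²⁺] and the known concentrations, [Ni²⁺] in the numerator gives [Ni²⁺] = 1.1 × 10^-4 M.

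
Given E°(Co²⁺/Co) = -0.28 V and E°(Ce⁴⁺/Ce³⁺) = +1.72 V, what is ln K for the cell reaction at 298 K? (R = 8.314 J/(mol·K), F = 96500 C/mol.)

ln K = 155.8

E°_cell = +1.72 − (-0.28) = 2.00 V, with n = 2 electrons transferred.
At equilibrium E = 0, so the Nernst equation gives ln K = nFE°/RT = (2)(96500)(2.00)/((8.314)(298)) = 155.80.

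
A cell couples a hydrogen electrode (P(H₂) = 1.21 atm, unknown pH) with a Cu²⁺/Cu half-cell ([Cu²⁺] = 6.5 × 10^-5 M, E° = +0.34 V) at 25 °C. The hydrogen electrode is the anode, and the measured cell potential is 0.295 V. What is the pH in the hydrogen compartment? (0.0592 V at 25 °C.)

E°_cell = 0.34 V and n = 2.
log Q = n(E° − E)/0.0592 = 2×(0.34 − 0.295)/0.0592 = 1.520.
With Q = [H⁺]^2 / ([Cu²⁺]·P(H₂)), solving for [H⁺] gives log[H⁺] = -1.292, so pH = 1.29.

pH = 1.29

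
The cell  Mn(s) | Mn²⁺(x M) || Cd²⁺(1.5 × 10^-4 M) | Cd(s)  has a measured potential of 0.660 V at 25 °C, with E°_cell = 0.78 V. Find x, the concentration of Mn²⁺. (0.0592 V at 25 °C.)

1.7 M

From the Nernst equation, log Q = n(E° − E)/0.0592 = 2(0.78 − 0.660)/0.0592 = 4.054, so Q = 1.13 × 10^4.
With Q = [Mn²⁺]/[Cd²⁺] and the known concentrations, [Mn²⁺] in the numerator gives [Mn²⁺] = 1.7 M.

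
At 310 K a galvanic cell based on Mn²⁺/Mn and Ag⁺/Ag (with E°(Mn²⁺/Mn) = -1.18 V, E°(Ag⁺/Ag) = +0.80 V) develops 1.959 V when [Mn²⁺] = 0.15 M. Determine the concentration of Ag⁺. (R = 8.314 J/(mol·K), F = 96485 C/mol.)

0.18 M

From the Nernst equation, ln Q = nF(E° − E)/RT = 2×96485×(1.98 − 1.959)/(8.314×310) = 1.572, so Q = 4.82.
With Q = [Mn²⁺]/[Ag⁺]^2 and the known concentrations, [Ag⁺]^2 in the denominator gives [Ag⁺] = 0.18 M.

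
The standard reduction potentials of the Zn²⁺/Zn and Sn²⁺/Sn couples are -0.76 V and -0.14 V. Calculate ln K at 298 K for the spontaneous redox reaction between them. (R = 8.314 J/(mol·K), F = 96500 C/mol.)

E°_cell = -0.14 − (-0.76) = 0.62 V, with n = 2 electrons transferred.
At equilibrium E = 0, so the Nernst equation gives ln K = nFE°/RT = (2)(96500)(0.62)/((8.314)(298)) = 48.30.

ln K = 48.3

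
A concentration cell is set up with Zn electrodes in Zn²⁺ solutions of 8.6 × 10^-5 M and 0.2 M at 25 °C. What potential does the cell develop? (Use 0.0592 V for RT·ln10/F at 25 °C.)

Both half-cells are Zn²⁺/Zn, so E°_cell = 0. The concentrated side is the cathode; the cell reaction moves Zn²⁺ from high to low concentration with n = 2.
Q = [Zn²⁺]_dilute/[Zn²⁺]_conc = 8.6 × 10^-5/0.2 = 4.3 × 10^-4.
E = 0 − (0.0592/2) log Q = −(0.0592/2)(-3.367) = 0.0997 V.

0.100 V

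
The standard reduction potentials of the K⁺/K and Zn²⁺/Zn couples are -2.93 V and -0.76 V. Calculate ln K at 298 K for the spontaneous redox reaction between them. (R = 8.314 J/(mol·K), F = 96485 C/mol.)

ln K = 169.0

E°_cell = -0.76 − (-2.93) = 2.17 V, with n = 2 electrons transferred.
At equilibrium E = 0, so the Nernst equation gives ln K = nFE°/RT = (2)(96485)(2.17)/((8.314)(298)) = 169.01.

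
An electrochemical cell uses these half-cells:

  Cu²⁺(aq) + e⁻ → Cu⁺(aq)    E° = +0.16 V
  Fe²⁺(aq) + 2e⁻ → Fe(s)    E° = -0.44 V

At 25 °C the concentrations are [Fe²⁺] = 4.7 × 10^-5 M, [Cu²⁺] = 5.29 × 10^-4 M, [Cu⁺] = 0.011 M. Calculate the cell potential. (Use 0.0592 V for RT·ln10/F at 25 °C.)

The Cu²⁺/Cu⁺ couple has the higher reduction potential and acts as the cathode, so E°_cell = +0.16 − (-0.44) = 0.60 V.
Balancing electrons gives n = 2; the reaction quotient is Q = [Fe²⁺]·[Cu⁺]^2/[Cu²⁺]^2 = 0.0203.
At 25 °C, E = E° − (0.0592/n) log Q = 0.60 − (0.0592/2)(-1.692) = 0.600 + 0.050 = 0.650 V.

0.650 V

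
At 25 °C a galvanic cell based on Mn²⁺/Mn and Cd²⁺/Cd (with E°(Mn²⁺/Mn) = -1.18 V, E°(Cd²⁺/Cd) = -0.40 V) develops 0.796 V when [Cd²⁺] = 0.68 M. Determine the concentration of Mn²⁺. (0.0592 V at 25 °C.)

From the Nernst equation, log Q = n(E° − E)/0.0592 = 2(0.78 − 0.796)/0.0592 = -0.541, so Q = 0.288.
With Q = [Mn²⁺]/[Cd²⁺] and the known concentrations, [Mn²⁺] in the numerator gives [Mn²⁺] = 0.2 M.

0.2 M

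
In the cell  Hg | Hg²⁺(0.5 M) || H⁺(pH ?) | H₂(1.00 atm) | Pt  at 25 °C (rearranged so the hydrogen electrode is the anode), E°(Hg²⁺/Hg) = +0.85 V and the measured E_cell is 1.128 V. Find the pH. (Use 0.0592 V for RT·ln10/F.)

E°_cell = 0.85 V and n = 2.
log Q = n(E° − E)/0.0592 = 2×(0.85 − 1.128)/0.0592 = -9.392.
With Q = [H⁺]^2 / ([Hg²⁺]·P(H₂)), solving for [H⁺] gives log[H⁺] = -4.846, so pH = 4.85.

pH = 4.85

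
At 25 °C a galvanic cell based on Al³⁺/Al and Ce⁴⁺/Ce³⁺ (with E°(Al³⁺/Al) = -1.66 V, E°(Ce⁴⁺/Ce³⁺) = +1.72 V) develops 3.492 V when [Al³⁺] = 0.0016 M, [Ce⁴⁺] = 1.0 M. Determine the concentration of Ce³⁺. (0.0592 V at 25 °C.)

0.11 M

From the Nernst equation, log Q = n(E° − E)/0.0592 = 3(3.38 − 3.492)/0.0592 = -5.676, so Q = 2.11 × 10^-6.
With Q = [Al³⁺]·[Ce³⁺]^3/[Ce⁴⁺]^3 and the known concentrations, [Ce³⁺]^3 in the numerator gives [Ce³⁺] = 0.11 M.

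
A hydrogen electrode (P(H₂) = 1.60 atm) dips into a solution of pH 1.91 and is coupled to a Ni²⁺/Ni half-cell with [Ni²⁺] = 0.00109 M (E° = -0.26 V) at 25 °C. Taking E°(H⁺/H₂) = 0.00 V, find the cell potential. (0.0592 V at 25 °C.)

The hydrogen couple is the cathode, so E°_cell = 0.26 V; n = 2.
[H⁺] = 10^(−1.91) = 0.012 M, and Q = [Ni²⁺]·P(H₂) / [H⁺]^2 = 11.5.
E = E° − (0.0592/2) log Q = 0.26 − (0.0592/2)(1.062) = 0.229 V.

0.23 V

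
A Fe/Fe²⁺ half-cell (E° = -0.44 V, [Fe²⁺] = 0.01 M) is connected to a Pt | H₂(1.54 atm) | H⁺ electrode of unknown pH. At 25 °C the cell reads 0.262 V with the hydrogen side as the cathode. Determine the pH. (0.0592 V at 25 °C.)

E°_cell = 0.44 V and n = 2.
log Q = n(E° − E)/0.0592 = 2×(0.44 − 0.262)/0.0592 = 6.014.
With Q = [Fe²⁺]·P(H₂) / [H⁺]^2, solving for [H⁺] gives log[H⁺] = -3.913, so pH = 3.91.

pH = 3.91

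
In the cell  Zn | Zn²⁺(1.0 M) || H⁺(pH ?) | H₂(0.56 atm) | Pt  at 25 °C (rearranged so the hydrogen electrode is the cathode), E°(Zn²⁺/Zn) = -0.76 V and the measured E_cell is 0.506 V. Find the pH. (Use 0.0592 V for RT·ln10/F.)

E°_cell = 0.76 V and n = 2.
log Q = n(E° − E)/0.0592 = 2×(0.76 − 0.506)/0.0592 = 8.581.
With Q = [Zn²⁺]·P(H₂) / [H⁺]^2, solving for [H⁺] gives log[H⁺] = -4.416, so pH = 4.42.

pH = 4.42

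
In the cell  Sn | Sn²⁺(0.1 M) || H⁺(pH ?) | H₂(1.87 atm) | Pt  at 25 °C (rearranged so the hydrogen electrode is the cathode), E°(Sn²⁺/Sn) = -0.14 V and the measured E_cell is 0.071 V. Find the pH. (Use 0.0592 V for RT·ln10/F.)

E°_cell = 0.14 V and n = 2.
log Q = n(E° − E)/0.0592 = 2×(0.14 − 0.071)/0.0592 = 2.331.
With Q = [Sn²⁺]·P(H₂) / [H⁺]^2, solving for [H⁺] gives log[H⁺] = -1.530, so pH = 1.53.

pH = 1.53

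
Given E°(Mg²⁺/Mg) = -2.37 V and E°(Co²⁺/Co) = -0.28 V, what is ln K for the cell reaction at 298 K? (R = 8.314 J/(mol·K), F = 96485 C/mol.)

ln K = 162.8

E°_cell = -0.28 − (-2.37) = 2.09 V, with n = 2 electrons transferred.
At equilibrium E = 0, so the Nernst equation gives ln K = nFE°/RT = (2)(96485)(2.09)/((8.314)(298)) = 162.78.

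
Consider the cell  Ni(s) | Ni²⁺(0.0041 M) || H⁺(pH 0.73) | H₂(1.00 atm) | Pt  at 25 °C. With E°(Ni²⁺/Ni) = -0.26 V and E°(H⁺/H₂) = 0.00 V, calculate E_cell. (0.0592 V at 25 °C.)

The hydrogen couple is the cathode, so E°_cell = 0.26 V; n = 2.
[H⁺] = 10^(−0.73) = 0.19 M, and Q = [Ni²⁺]·P(H₂) / [H⁺]^2 = 0.118.
E = E° − (0.0592/2) log Q = 0.26 − (0.0592/2)(-0.927) = 0.287 V.

0.29 V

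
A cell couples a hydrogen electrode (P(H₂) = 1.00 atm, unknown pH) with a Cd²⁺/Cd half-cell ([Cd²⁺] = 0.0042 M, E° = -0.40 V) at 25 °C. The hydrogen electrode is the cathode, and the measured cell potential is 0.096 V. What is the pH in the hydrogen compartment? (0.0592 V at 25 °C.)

pH = 6.32

E°_cell = 0.40 V and n = 2.
log Q = n(E° − E)/0.0592 = 2×(0.40 − 0.096)/0.0592 = 10.270.
With Q = [Cd²⁺]·P(H₂) / [H⁺]^2, solving for [H⁺] gives log[H⁺] = -6.324, so pH = 6.32.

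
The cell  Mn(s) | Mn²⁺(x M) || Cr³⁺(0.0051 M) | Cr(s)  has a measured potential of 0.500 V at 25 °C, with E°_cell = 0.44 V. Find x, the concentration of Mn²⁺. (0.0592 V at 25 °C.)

From the Nernst equation, log Q = n(E° − E)/0.0592 = 6(0.44 − 0.500)/0.0592 = -6.081, so Q = 8.3 × 10^-7.
With Q = [Mn²⁺]^3/[Cr³⁺]^2 and the known concentrations, [Mn²⁺]^3 in the numerator gives [Mn²⁺] = 2.8 × 10^-4 M.

2.8 × 10^-4 M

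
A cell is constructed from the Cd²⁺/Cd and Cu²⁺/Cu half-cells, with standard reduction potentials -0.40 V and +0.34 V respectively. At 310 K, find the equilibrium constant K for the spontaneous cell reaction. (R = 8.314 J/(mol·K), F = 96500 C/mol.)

E°_cell = +0.34 − (-0.40) = 0.74 V, with n = 2 electrons transferred.
At equilibrium E = 0, so the Nernst equation gives ln K = nFE°/RT = (2)(96500)(0.74)/((8.314)(310)) = 55.41.
K = e^55.41 = 1.2 × 10^24.

1.2 × 10^24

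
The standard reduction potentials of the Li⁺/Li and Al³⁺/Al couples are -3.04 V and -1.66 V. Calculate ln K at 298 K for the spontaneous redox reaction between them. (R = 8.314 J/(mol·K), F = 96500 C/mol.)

ln K = 161.3

E°_cell = -1.66 − (-3.04) = 1.38 V, with n = 3 electrons transferred.
At equilibrium E = 0, so the Nernst equation gives ln K = nFE°/RT = (3)(96500)(1.38)/((8.314)(298)) = 161.25.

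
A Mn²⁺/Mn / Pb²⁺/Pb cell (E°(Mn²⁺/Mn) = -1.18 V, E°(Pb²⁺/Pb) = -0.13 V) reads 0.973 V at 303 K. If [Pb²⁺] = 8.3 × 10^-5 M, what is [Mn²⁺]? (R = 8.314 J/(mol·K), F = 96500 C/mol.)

From the Nernst equation, ln Q = nF(E° − E)/RT = 2×96500×(1.05 − 0.973)/(8.314×303) = 5.899, so Q = 365.
With Q = [Mn²⁺]/[Pb²⁺] and the known concentrations, [Mn²⁺] in the numerator gives [Mn²⁺] = 0.03 M.

0.03 M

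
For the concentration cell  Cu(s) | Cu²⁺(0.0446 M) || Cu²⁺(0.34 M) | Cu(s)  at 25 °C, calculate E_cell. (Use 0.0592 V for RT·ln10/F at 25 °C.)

Both half-cells are Cu²⁺/Cu, so E°_cell = 0. The concentrated side is the cathode; the cell reaction moves Cu²⁺ from high to low concentration with n = 2.
Q = [Cu²⁺]_dilute/[Cu²⁺]_conc = 0.0446/0.34 = 0.131.
E = 0 − (0.0592/2) log Q = −(0.0592/2)(-0.882) = 0.0261 V.

0.026 V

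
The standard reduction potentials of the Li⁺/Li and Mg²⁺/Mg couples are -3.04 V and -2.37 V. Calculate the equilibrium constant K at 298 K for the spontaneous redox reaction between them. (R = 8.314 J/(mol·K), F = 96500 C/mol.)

4.6 × 10^22

E°_cell = -2.37 − (-3.04) = 0.67 V, with n = 2 electrons transferred.
At equilibrium E = 0, so the Nernst equation gives ln K = nFE°/RT = (2)(96500)(0.67)/((8.314)(298)) = 52.19.
K = e^52.19 = 4.6 × 10^22.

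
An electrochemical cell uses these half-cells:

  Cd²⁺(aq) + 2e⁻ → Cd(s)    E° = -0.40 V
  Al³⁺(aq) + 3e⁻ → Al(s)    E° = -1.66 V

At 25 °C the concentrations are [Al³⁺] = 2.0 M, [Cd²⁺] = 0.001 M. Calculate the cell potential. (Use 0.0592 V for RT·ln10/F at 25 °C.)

The Cd²⁺/Cd couple has the higher reduction potential and acts as the cathode, so E°_cell = -0.40 − (-1.66) = 1.26 V.
Balancing electrons gives n = 6; the reaction quotient is Q = [Al³⁺]^2/[Cd²⁺]^3 = 4 × 10^9.
At 25 °C, E = E° − (0.0592/n) log Q = 1.26 − (0.0592/6)(9.602) = 1.260 − 0.095 = 1.165 V.

1.17 V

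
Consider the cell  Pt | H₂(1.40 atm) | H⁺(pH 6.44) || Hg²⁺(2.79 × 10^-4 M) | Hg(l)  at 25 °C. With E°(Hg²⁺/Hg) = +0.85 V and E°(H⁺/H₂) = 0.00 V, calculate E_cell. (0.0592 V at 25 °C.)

The Hg²⁺/Hg couple is the cathode, so E°_cell = 0.85 V; n = 2.
[H⁺] = 10^(−6.44) = 3.6 × 10^-7 M, and Q = [H⁺]^2 / ([Hg²⁺]·P(H₂)) = 3.37 × 10^-10.
E = E° − (0.0592/2) log Q = 0.85 − (0.0592/2)(-9.472) = 1.130 V.

1.13 V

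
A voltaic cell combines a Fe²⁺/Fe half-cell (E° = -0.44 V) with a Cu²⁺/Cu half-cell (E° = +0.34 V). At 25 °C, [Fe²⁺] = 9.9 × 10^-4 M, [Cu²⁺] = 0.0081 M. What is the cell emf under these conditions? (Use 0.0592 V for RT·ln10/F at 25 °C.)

The Cu²⁺/Cu couple has the higher reduction potential and acts as the cathode, so E°_cell = +0.34 − (-0.44) = 0.78 V.
Balancing electrons gives n = 2; the reaction quotient is Q = [Fe²⁺]/[Cu²⁺] = 0.122.
At 25 °C, E = E° − (0.0592/n) log Q = 0.78 − (0.0592/2)(-0.913) = 0.780 + 0.027 = 0.807 V.

0.807 V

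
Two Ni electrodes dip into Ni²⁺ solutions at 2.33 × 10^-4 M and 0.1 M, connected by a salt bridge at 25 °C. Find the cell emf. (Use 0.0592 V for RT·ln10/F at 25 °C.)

0.078 V

Both half-cells are Ni²⁺/Ni, so E°_cell = 0. The concentrated side is the cathode; the cell reaction moves Ni²⁺ from high to low concentration with n = 2.
Q = [Ni²⁺]_dilute/[Ni²⁺]_conc = 2.33 × 10^-4/0.1 = 0.00233.
E = 0 − (0.0592/2) log Q = −(0.0592/2)(-2.633) = 0.0779 V.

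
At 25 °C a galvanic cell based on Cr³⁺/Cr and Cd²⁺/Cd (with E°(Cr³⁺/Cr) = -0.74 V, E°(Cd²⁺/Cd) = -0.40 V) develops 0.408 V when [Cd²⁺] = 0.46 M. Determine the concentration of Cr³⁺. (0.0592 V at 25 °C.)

1.1 × 10^-4 M

From the Nernst equation, log Q = n(E° − E)/0.0592 = 6(0.34 − 0.408)/0.0592 = -6.892, so Q = 1.28 × 10^-7.
With Q = [Cr³⁺]^2/[Cd²⁺]^3 and the known concentrations, [Cr³⁺]^2 in the numerator gives [Cr³⁺] = 1.1 × 10^-4 M.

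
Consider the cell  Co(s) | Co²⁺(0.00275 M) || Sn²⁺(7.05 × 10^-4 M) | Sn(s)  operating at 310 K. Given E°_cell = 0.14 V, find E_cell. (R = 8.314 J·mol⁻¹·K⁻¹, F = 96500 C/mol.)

0.122 V

Balancing electrons gives n = 2; the reaction quotient is Q = [Co²⁺]/[Sn²⁺] = 3.90.
E = E° − (RT/nF) ln Q = 0.14 − (8.314×310)/(2×96500) × (1.361) = 0.140 − 0.018 = 0.122 V.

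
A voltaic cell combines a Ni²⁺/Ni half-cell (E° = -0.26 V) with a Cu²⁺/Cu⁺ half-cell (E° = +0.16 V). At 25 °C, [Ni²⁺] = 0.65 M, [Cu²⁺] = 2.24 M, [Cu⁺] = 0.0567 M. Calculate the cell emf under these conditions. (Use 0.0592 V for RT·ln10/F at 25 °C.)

The Cu²⁺/Cu⁺ couple has the higher reduction potential and acts as the cathode, so E°_cell = +0.16 − (-0.26) = 0.42 V.
Balancing electrons gives n = 2; the reaction quotient is Q = [Ni²⁺]·[Cu⁺]^2/[Cu²⁺]^2 = 4.16 × 10^-4.
At 25 °C, E = E° − (0.0592/n) log Q = 0.42 − (0.0592/2)(-3.380) = 0.420 + 0.100 = 0.520 V.

0.520 V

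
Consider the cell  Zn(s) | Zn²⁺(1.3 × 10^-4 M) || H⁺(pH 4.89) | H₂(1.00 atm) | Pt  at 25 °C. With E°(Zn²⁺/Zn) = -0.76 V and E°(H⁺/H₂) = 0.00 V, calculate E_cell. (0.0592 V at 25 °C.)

0.59 V

The hydrogen couple is the cathode, so E°_cell = 0.76 V; n = 2.
[H⁺] = 10^(−4.89) = 1.3 × 10^-5 M, and Q = [Zn²⁺]·P(H₂) / [H⁺]^2 = 7.83 × 10^5.
E = E° − (0.0592/2) log Q = 0.76 − (0.0592/2)(5.894) = 0.586 V.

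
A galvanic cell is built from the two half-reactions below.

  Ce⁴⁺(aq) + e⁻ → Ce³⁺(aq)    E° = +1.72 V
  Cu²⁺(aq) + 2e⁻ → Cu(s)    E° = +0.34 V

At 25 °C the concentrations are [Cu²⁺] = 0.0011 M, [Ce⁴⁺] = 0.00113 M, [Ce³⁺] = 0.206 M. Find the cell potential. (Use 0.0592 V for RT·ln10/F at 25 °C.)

1.33 V

The Ce⁴⁺/Ce³⁺ couple has the higher reduction potential and acts as the cathode, so E°_cell = +1.72 − (+0.34) = 1.38 V.
Balancing electrons gives n = 2; the reaction quotient is Q = [Cu²⁺]·[Ce³⁺]^2/[Ce⁴⁺]^2 = 36.6.
At 25 °C, E = E° − (0.0592/n) log Q = 1.38 − (0.0592/2)(1.563) = 1.380 − 0.046 = 1.334 V.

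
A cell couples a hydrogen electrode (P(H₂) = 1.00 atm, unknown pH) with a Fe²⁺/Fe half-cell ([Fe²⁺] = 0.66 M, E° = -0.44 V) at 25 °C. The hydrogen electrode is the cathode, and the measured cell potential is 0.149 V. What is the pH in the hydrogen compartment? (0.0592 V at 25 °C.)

pH = 5.01

E°_cell = 0.44 V and n = 2.
log Q = n(E° − E)/0.0592 = 2×(0.44 − 0.149)/0.0592 = 9.831.
With Q = [Fe²⁺]·P(H₂) / [H⁺]^2, solving for [H⁺] gives log[H⁺] = -5.006, so pH = 5.01.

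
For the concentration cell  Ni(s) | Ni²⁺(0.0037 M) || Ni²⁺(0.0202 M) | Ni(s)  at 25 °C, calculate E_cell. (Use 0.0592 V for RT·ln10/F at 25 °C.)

0.022 V

Both half-cells are Ni²⁺/Ni, so E°_cell = 0. The concentrated side is the cathode; the cell reaction moves Ni²⁺ from high to low concentration with n = 2.
Q = [Ni²⁺]_dilute/[Ni²⁺]_conc = 0.0037/0.0202 = 0.183.
E = 0 − (0.0592/2) log Q = −(0.0592/2)(-0.737) = 0.0218 V.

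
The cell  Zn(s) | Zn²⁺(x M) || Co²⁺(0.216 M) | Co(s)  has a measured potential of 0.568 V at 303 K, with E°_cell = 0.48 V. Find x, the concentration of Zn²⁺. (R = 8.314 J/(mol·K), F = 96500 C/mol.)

From the Nernst equation, ln Q = nF(E° − E)/RT = 2×96500×(0.48 − 0.568)/(8.314×303) = -6.742, so Q = 0.00118.
With Q = [Zn²⁺]/[Co²⁺] and the known concentrations, [Zn²⁺] in the numerator gives [Zn²⁺] = 2.5 × 10^-4 M.

2.5 × 10^-4 M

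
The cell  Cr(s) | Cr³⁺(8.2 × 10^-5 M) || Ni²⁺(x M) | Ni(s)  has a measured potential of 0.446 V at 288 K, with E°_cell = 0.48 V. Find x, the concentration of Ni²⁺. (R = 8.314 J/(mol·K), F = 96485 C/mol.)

From the Nernst equation, ln Q = nF(E° − E)/RT = 6×96485×(0.48 − 0.446)/(8.314×288) = 8.220, so Q = 3720.
With Q = [Cr³⁺]^2/[Ni²⁺]^3 and the known concentrations, [Ni²⁺]^3 in the denominator gives [Ni²⁺] = 1.2 × 10^-4 M.

1.2 × 10^-4 M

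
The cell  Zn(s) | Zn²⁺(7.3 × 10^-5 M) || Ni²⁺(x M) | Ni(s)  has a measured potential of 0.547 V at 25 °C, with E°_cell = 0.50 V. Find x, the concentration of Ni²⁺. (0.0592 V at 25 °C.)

0.0028 M

From the Nernst equation, log Q = n(E° − E)/0.0592 = 2(0.50 − 0.547)/0.0592 = -1.588, so Q = 0.0258.
With Q = [Zn²⁺]/[Ni²⁺] and the known concentrations, [Ni²⁺] in the denominator gives [Ni²⁺] = 0.0028 M.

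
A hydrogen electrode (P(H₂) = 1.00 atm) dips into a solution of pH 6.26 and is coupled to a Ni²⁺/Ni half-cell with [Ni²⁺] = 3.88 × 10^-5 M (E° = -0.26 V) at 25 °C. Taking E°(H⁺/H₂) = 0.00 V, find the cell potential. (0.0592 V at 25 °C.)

0.020 V

The hydrogen couple is the cathode, so E°_cell = 0.26 V; n = 2.
[H⁺] = 10^(−6.26) = 5.5 × 10^-7 M, and Q = [Ni²⁺]·P(H₂) / [H⁺]^2 = 1.28 × 10^8.
E = E° − (0.0592/2) log Q = 0.26 − (0.0592/2)(8.109) = 0.020 V.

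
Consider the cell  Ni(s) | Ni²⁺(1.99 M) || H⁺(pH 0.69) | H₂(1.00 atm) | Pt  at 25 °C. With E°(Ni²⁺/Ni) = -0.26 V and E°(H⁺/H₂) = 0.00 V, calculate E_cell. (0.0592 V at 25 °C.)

0.21 V

The hydrogen couple is the cathode, so E°_cell = 0.26 V; n = 2.
[H⁺] = 10^(−0.69) = 0.20 M, and Q = [Ni²⁺]·P(H₂) / [H⁺]^2 = 47.7.
E = E° − (0.0592/2) log Q = 0.26 − (0.0592/2)(1.679) = 0.210 V.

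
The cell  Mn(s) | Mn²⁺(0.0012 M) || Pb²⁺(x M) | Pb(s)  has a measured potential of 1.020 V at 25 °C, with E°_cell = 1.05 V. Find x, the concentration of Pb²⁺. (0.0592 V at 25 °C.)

From the Nernst equation, log Q = n(E° − E)/0.0592 = 2(1.05 − 1.020)/0.0592 = 1.014, so Q = 10.3.
With Q = [Mn²⁺]/[Pb²⁺] and the known concentrations, [Pb²⁺] in the denominator gives [Pb²⁺] = 1.2 × 10^-4 M.

1.2 × 10^-4 M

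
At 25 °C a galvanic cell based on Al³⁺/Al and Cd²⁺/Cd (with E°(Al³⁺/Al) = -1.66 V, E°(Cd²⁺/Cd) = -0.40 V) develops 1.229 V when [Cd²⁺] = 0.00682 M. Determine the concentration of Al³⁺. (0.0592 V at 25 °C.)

0.021 M

From the Nernst equation, log Q = n(E° − E)/0.0592 = 6(1.26 − 1.229)/0.0592 = 3.142, so Q = 1390.
With Q = [Al³⁺]^2/[Cd²⁺]^3 and the known concentrations, [Al³⁺]^2 in the numerator gives [Al³⁺] = 0.021 M.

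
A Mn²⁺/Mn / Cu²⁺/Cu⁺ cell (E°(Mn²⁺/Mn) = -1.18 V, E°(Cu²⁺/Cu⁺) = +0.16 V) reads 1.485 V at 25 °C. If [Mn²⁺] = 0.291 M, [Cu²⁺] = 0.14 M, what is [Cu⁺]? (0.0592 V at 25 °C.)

From the Nernst equation, log Q = n(E° − E)/0.0592 = 2(1.34 − 1.485)/0.0592 = -4.899, so Q = 1.26 × 10^-5.
With Q = [Mn²⁺]·[Cu⁺]^2/[Cu²⁺]^2 and the known concentrations, [Cu⁺]^2 in the numerator gives [Cu⁺] = 9.2 × 10^-4 M.

9.2 × 10^-4 M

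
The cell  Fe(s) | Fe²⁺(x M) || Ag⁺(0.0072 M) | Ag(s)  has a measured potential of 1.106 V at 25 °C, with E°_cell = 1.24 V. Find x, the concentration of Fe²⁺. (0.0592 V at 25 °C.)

From the Nernst equation, log Q = n(E° − E)/0.0592 = 2(1.24 − 1.106)/0.0592 = 4.527, so Q = 3.37 × 10^4.
With Q = [Fe²⁺]/[Ag⁺]^2 and the known concentrations, [Fe²⁺] in the numerator gives [Fe²⁺] = 1.7 M.

1.7 M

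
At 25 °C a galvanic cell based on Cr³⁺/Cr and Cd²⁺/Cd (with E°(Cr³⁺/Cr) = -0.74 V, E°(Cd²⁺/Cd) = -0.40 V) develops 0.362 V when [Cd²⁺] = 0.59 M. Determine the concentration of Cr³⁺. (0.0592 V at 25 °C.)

From the Nernst equation, log Q = n(E° − E)/0.0592 = 6(0.34 − 0.362)/0.0592 = -2.230, so Q = 0.00589.
With Q = [Cr³⁺]^2/[Cd²⁺]^3 and the known concentrations, [Cr³⁺]^2 in the numerator gives [Cr³⁺] = 0.035 M.

0.035 M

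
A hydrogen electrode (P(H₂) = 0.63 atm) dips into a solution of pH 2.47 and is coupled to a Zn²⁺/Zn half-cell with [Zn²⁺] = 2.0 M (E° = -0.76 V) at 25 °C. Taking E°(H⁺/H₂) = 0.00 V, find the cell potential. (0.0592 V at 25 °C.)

The hydrogen couple is the cathode, so E°_cell = 0.76 V; n = 2.
[H⁺] = 10^(−2.47) = 0.0034 M, and Q = [Zn²⁺]·P(H₂) / [H⁺]^2 = 1.1 × 10^5.
E = E° − (0.0592/2) log Q = 0.76 − (0.0592/2)(5.040) = 0.611 V.

0.61 V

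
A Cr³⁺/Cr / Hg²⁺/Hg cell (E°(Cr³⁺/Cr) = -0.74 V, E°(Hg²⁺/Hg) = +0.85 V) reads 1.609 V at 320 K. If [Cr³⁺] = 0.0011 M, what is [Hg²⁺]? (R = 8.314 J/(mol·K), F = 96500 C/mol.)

From the Nernst equation, ln Q = nF(E° − E)/RT = 6×96500×(1.59 − 1.609)/(8.314×320) = -4.135, so Q = 0.0160.
With Q = [Cr³⁺]^2/[Hg²⁺]^3 and the known concentrations, [Hg²⁺]^3 in the denominator gives [Hg²⁺] = 0.042 M.

0.042 M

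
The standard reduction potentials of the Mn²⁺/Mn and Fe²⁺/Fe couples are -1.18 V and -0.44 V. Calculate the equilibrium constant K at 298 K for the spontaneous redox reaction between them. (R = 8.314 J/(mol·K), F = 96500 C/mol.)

E°_cell = -0.44 − (-1.18) = 0.74 V, with n = 2 electrons transferred.
At equilibrium E = 0, so the Nernst equation gives ln K = nFE°/RT = (2)(96500)(0.74)/((8.314)(298)) = 57.65.
K = e^57.65 = 1.1 × 10^25.

1.1 × 10^25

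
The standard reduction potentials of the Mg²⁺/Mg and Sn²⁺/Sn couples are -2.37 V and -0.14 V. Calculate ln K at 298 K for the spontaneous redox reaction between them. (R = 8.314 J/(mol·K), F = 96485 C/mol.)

E°_cell = -0.14 − (-2.37) = 2.23 V, with n = 2 electrons transferred.
At equilibrium E = 0, so the Nernst equation gives ln K = nFE°/RT = (2)(96485)(2.23)/((8.314)(298)) = 173.69.

ln K = 173.7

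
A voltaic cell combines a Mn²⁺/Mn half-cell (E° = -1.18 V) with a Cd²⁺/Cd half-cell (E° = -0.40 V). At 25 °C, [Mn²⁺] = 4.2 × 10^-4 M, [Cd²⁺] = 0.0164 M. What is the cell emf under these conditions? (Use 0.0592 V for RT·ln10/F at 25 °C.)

The Cd²⁺/Cd couple has the higher reduction potential and acts as the cathode, so E°_cell = -0.40 − (-1.18) = 0.78 V.
Balancing electrons gives n = 2; the reaction quotient is Q = [Mn²⁺]/[Cd²⁺] = 0.0256.
At 25 °C, E = E° − (0.0592/n) log Q = 0.78 − (0.0592/2)(-1.592) = 0.780 + 0.047 = 0.827 V.

0.827 V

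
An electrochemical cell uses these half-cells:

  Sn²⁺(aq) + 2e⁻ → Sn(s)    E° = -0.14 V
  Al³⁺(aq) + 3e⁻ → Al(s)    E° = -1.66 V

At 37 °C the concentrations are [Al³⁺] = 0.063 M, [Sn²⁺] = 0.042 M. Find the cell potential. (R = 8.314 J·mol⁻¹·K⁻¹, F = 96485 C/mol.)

The Sn²⁺/Sn couple has the higher reduction potential and acts as the cathode, so E°_cell = -0.14 − (-1.66) = 1.52 V.
Balancing electrons gives n = 6; the reaction quotient is Q = [Al³⁺]^2/[Sn²⁺]^3 = 53.6.
E = E° − (RT/nF) ln Q = 1.52 − (8.314×310)/(6×96485) × (3.981) = 1.520 − 0.018 = 1.502 V.

1.50 V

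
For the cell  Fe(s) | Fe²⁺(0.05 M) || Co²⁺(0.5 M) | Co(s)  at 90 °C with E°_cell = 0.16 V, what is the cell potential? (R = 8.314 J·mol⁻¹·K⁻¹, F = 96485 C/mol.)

Balancing electrons gives n = 2; the reaction quotient is Q = [Fe²⁺]/[Co²⁺] = 0.100.
E = E° − (RT/nF) ln Q = 0.16 − (8.314×363)/(2×96485) × (-2.303) = 0.160 + 0.036 = 0.196 V.

0.196 V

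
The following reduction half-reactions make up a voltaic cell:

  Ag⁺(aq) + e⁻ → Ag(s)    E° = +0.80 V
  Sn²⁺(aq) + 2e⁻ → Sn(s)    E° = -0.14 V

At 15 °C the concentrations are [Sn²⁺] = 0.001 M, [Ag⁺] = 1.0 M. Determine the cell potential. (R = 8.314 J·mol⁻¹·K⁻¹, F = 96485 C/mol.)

1.03 V

The Ag⁺/Ag couple has the higher reduction potential and acts as the cathode, so E°_cell = +0.80 − (-0.14) = 0.94 V.
Balancing electrons gives n = 2; the reaction quotient is Q = [Sn²⁺]/[Ag⁺]^2 = 0.00100.
E = E° − (RT/nF) ln Q = 0.94 − (8.314×288)/(2×96485) × (-6.908) = 0.940 + 0.086 = 1.026 V.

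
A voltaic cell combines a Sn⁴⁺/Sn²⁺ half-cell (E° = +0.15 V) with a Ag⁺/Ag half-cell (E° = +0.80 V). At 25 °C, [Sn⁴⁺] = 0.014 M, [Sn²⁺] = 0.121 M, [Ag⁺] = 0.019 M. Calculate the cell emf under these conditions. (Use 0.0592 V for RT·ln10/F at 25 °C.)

0.576 V

The Ag⁺/Ag couple has the higher reduction potential and acts as the cathode, so E°_cell = +0.80 − (+0.15) = 0.65 V.
Balancing electrons gives n = 2; the reaction quotient is Q = [Sn⁴⁺]/([Sn²⁺]·[Ag⁺]^2) = 321.
At 25 °C, E = E° − (0.0592/n) log Q = 0.65 − (0.0592/2)(2.506) = 0.650 − 0.074 = 0.576 V.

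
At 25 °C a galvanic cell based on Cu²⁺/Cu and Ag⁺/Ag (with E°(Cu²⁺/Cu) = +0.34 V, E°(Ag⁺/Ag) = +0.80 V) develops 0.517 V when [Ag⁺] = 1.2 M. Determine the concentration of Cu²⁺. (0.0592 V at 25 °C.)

From the Nernst equation, log Q = n(E° − E)/0.0592 = 2(0.46 − 0.517)/0.0592 = -1.926, so Q = 0.0119.
With Q = [Cu²⁺]/[Ag⁺]^2 and the known concentrations, [Cu²⁺] in the numerator gives [Cu²⁺] = 0.017 M.

0.017 M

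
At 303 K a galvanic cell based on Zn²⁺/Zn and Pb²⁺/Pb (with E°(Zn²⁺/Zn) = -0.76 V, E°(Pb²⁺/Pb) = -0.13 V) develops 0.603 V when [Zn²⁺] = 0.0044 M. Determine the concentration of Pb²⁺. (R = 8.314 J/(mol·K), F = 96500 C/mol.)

5.6 × 10^-4 M

From the Nernst equation, ln Q = nF(E° − E)/RT = 2×96500×(0.63 − 0.603)/(8.314×303) = 2.069, so Q = 7.91.
With Q = [Zn²⁺]/[Pb²⁺] and the known concentrations, [Pb²⁺] in the denominator gives [Pb²⁺] = 5.6 × 10^-4 M.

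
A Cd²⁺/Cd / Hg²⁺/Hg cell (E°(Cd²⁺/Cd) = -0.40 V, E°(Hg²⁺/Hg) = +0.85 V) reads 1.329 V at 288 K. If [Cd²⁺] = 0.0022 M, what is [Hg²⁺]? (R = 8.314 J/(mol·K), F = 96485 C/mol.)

1.3 M

From the Nernst equation, ln Q = nF(E° − E)/RT = 2×96485×(1.25 − 1.329)/(8.314×288) = -6.367, so Q = 0.00172.
With Q = [Cd²⁺]/[Hg²⁺] and the known concentrations, [Hg²⁺] in the denominator gives [Hg²⁺] = 1.3 M.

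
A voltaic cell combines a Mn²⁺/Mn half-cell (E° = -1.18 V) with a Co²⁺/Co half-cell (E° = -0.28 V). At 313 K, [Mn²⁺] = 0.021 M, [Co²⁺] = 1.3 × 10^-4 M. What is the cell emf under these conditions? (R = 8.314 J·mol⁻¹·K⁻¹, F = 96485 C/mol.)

The Co²⁺/Co couple has the higher reduction potential and acts as the cathode, so E°_cell = -0.28 − (-1.18) = 0.90 V.
Balancing electrons gives n = 2; the reaction quotient is Q = [Mn²⁺]/[Co²⁺] = 162.
E = E° − (RT/nF) ln Q = 0.90 − (8.314×313)/(2×96485) × (5.085) = 0.900 − 0.069 = 0.831 V.

0.831 V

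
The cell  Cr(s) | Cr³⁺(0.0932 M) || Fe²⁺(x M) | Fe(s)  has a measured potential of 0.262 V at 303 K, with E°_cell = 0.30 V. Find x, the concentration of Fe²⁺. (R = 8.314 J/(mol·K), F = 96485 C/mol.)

From the Nernst equation, ln Q = nF(E° − E)/RT = 6×96485×(0.30 − 0.262)/(8.314×303) = 8.733, so Q = 6200.
With Q = [Cr³⁺]^2/[Fe²⁺]^3 and the known concentrations, [Fe²⁺]^3 in the denominator gives [Fe²⁺] = 0.011 M.

0.011 M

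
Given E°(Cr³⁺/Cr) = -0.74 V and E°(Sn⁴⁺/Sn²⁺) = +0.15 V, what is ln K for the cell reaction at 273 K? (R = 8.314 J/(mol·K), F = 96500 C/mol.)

E°_cell = +0.15 − (-0.74) = 0.89 V, with n = 6 electrons transferred.
At equilibrium E = 0, so the Nernst equation gives ln K = nFE°/RT = (6)(96500)(0.89)/((8.314)(273)) = 227.04.

ln K = 227.0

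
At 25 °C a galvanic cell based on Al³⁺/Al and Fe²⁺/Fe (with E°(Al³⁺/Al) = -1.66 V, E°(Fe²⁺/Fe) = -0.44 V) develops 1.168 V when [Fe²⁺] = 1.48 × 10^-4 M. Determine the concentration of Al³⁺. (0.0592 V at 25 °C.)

7.8 × 10^-4 M

From the Nernst equation, log Q = n(E° − E)/0.0592 = 6(1.22 − 1.168)/0.0592 = 5.270, so Q = 1.86 × 10^5.
With Q = [Al³⁺]^2/[Fe²⁺]^3 and the known concentrations, [Al³⁺]^2 in the numerator gives [Al³⁺] = 7.8 × 10^-4 M.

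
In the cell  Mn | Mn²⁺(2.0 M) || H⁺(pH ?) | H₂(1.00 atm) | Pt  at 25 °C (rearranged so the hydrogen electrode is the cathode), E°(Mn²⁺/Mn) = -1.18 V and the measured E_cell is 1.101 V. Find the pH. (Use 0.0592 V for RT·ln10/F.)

E°_cell = 1.18 V and n = 2.
log Q = n(E° − E)/0.0592 = 2×(1.18 − 1.101)/0.0592 = 2.669.
With Q = [Mn²⁺]·P(H₂) / [H⁺]^2, solving for [H⁺] gives log[H⁺] = -1.184, so pH = 1.18.

pH = 1.18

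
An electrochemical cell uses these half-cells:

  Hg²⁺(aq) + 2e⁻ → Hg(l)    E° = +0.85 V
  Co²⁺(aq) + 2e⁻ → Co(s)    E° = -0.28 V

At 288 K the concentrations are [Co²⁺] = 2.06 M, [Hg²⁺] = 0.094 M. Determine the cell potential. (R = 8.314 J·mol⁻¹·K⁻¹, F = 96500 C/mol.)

1.09 V

The Hg²⁺/Hg couple has the higher reduction potential and acts as the cathode, so E°_cell = +0.85 − (-0.28) = 1.13 V.
Balancing electrons gives n = 2; the reaction quotient is Q = [Co²⁺]/[Hg²⁺] = 21.9.
E = E° − (RT/nF) ln Q = 1.13 − (8.314×288)/(2×96500) × (3.087) = 1.130 − 0.038 = 1.092 V.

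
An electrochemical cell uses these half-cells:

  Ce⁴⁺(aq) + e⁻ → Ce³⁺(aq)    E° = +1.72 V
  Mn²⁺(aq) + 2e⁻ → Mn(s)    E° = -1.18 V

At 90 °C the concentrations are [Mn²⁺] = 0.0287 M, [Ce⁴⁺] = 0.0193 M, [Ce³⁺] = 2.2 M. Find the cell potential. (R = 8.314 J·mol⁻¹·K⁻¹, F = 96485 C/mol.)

2.81 V

The Ce⁴⁺/Ce³⁺ couple has the higher reduction potential and acts as the cathode, so E°_cell = +1.72 − (-1.18) = 2.90 V.
Balancing electrons gives n = 2; the reaction quotient is Q = [Mn²⁺]·[Ce³⁺]^2/[Ce⁴⁺]^2 = 373.
E = E° − (RT/nF) ln Q = 2.90 − (8.314×363)/(2×96485) × (5.921) = 2.900 − 0.093 = 2.807 V.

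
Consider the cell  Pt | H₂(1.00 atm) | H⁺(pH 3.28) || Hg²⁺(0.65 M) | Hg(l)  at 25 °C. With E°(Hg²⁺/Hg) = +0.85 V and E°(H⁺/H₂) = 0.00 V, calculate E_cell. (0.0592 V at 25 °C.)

1.04 V

The Hg²⁺/Hg couple is the cathode, so E°_cell = 0.85 V; n = 2.
[H⁺] = 10^(−3.28) = 5.2 × 10^-4 M, and Q = [H⁺]^2 / ([Hg²⁺]·P(H₂)) = 4.24 × 10^-7.
E = E° − (0.0592/2) log Q = 0.85 − (0.0592/2)(-6.373) = 1.039 V.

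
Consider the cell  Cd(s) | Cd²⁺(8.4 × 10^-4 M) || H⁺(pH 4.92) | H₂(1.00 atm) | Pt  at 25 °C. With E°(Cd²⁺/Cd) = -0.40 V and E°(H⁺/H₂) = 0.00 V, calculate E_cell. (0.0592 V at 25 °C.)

0.20 V

The hydrogen couple is the cathode, so E°_cell = 0.40 V; n = 2.
[H⁺] = 10^(−4.92) = 1.2 × 10^-5 M, and Q = [Cd²⁺]·P(H₂) / [H⁺]^2 = 5.81 × 10^6.
E = E° − (0.0592/2) log Q = 0.40 − (0.0592/2)(6.764) = 0.200 V.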